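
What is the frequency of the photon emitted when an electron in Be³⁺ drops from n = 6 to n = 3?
4.38646e+15 Hz

First, find the transition energy:
E_6 = -13.6057 × 4² / 6² = -6.0469778 eV
E_3 = -13.6057 × 4² / 3² = -24.1879111 eV
|ΔE| = |E_3 - E_6| = 18.1409333 eV

Convert to Joules: E = 18.1409333 eV × (1.602177 × 10⁻¹⁹ J/eV) = 2.9064986e-18 J

Using E = hf:
f = E/h = 2.9064986e-18 J / (6.62607 × 10⁻³⁴ J·s)
f = 4.38646e+15 Hz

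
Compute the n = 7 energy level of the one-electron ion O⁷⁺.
-17.770710 eV

For hydrogen-like ions, the energy levels scale with Z²:
E_n = -13.6057 Z² / n² eV

For O⁷⁺ (Z = 8) at n = 7:
E_7 = -13.6057 × 8² / 7²
E_7 = -13.6057 × 64 / 49
E_7 = -870.7648 / 49
E_7 = -17.770710 eV

The energy is 64 times more negative than hydrogen at the same n due to the stronger nuclear charge.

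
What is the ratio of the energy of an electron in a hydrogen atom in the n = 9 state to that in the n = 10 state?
1.235

Using E_n = -13.6057 Z² / n² eV with Z = 1:

E_9 = -13.6057 / 9² = -13.6057 / 81 = -0.167971605 eV
E_10 = -13.6057 / 10² = -13.6057 / 100 = -0.136057000 eV

The ratio is:
E_9/E_10 = (-0.167971605) / (-0.136057000)
E_9/E_10 = (-13.6057/81) / (-13.6057/100)
E_9/E_10 = 100/81
E_9/E_10 = 1.235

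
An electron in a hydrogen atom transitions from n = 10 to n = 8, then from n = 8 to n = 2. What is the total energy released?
3.27 eV

The energy levels of hydrogen are E_n = -13.6057 / n² eV.

First transition (10 → 8):
ΔE₁ = |E_8 - E_10|
ΔE₁ = |-0.21258906 - (-0.13605700)| = 0.07653 eV

Second transition (8 → 2):
ΔE₂ = |E_2 - E_8|
ΔE₂ = |-3.40142500 - (-0.21258906)| = 3.18884 eV

Total energy released:
E_total = ΔE₁ + ΔE₂ = 0.07653 + 3.18884 = 3.27 eV

Note: This equals the direct transition 10 → 2: 3.27 eV ✓
Energy is conserved regardless of the path taken.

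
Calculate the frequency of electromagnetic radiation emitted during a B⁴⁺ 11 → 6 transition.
1.605e+15 Hz

First, find the transition energy:
E_11 = -13.6057 × 5² / 11² = -2.811095 eV
E_6 = -13.6057 × 5² / 6² = -9.448403 eV
|ΔE| = |E_6 - E_11| = 6.637308 eV

Convert to Joules: E = 6.637308 eV × (1.602177 × 10⁻¹⁹ J/eV) = 1.06341e-18 J

Using E = hf:
f = E/h = 1.06341e-18 J / (6.62607 × 10⁻³⁴ J·s)
f = 1.605e+15 Hz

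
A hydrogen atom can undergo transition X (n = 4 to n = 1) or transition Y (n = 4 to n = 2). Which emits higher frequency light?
4 → 1

Calculate the energy for each transition:

Transition 4 → 1:
ΔE₁ = |E_1 - E_4| = |-13.6057/1² - (-13.6057/4²)|
ΔE₁ = |-13.60570000 - (-0.85035625)| = 12.75534 eV

Transition 4 → 2:
ΔE₂ = |E_2 - E_4| = |-13.6057/2² - (-13.6057/4²)|
ΔE₂ = |-3.40142500 - (-0.85035625)| = 2.55107 eV

Since 12.75534 eV > 2.55107 eV, the transition 4 → 1 emits the more energetic photon.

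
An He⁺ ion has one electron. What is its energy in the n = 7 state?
-1.11 eV

For hydrogen-like ions, the energy levels scale with Z²:
E_n = -13.6057 Z² / n² eV

For He⁺ (Z = 2) at n = 7:
E_7 = -13.6057 × 2² / 7²
E_7 = -13.6057 × 4 / 49
E_7 = -54.4228 / 49
E_7 = -1.11 eV

The energy is 4 times more negative than hydrogen at the same n due to the stronger nuclear charge.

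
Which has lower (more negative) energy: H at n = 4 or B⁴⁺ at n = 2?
B⁴⁺ at n = 2 (E = -85.0356 eV)

Using E_n = -13.6057 Z² / n² eV:

H (Z = 1) at n = 4:
E = -13.6057 × 1² / 4² = -13.6057 × 1 / 16 = -0.8503563 eV

B⁴⁺ (Z = 5) at n = 2:
E = -13.6057 × 5² / 2² = -13.6057 × 25 / 4 = -85.0356250 eV

Since -85.0356250 eV < -0.8503563 eV,
B⁴⁺ at n = 2 is more tightly bound (requires more energy to ionize).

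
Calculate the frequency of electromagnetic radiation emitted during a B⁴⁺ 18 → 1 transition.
8.199e+16 Hz

First, find the transition energy:
E_18 = -13.6057 × 5² / 18² = -1.0498 eV
E_1 = -13.6057 × 5² / 1² = -340.1425 eV
|ΔE| = |E_1 - E_18| = 339.0927 eV

Convert to Joules: E = 339.0927 eV × (1.602177 × 10⁻¹⁹ J/eV) = 5.43287e-17 J

Using E = hf:
f = E/h = 5.43287e-17 J / (6.62607 × 10⁻³⁴ J·s)
f = 8.199e+16 Hz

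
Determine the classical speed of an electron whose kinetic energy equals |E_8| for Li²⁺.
8.2038e+05 m/s (or 0.2737% of c)

The binding energy at n = 8 for Li²⁺ is:
E_8 = -13.6057 × 3²/8² = -1.9133016 eV
|E_8| = 1.9133016 eV

Convert to Joules:
KE = 1.9133016 eV × (1.602177 × 10⁻¹⁹ J/eV) = 3.065448e-19 J

Using KE = ½mv²:
v = √(2·KE/m_e)
v = √(2 × 3.065448e-19 J / 9.10938 × 10⁻³¹ kg)
v = 8.2038e+05 m/s

This is approximately 0.2737% the speed of light.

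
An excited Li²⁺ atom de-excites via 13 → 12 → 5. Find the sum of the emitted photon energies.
4.17349 eV

The energy levels of Li²⁺ are E_n = -13.6057 × 3² / n² eV.

First transition (13 → 12):
ΔE₁ = |E_12 - E_13|
ΔE₁ = |-0.85035625000 - (-0.72456390533)| = 0.12579234 eV

Second transition (12 → 5):
ΔE₂ = |E_5 - E_12|
ΔE₂ = |-4.89805200000 - (-0.85035625000)| = 4.04769575 eV

Total energy released:
E_total = ΔE₁ + ΔE₂ = 0.12579234 + 4.04769575 = 4.17349 eV

Note: This equals the direct transition 13 → 5: 4.17349 eV ✓
Energy is conserved regardless of the path taken.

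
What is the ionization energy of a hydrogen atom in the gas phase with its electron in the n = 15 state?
0.06 eV

The ionization energy is the energy needed to remove the electron completely (n → ∞).

For hydrogen, E_n = -13.6057 eV / n².

At n = 15: E_15 = -13.6057 / 15² = -0.06047 eV
At n = ∞: E_∞ = 0 eV

Ionization energy = E_∞ - E_15 = 0 - (-0.06047) = 0.06047 eV
Ionization energy ≈ 0.06 eV

This is also called the binding energy of the electron in state n = 15.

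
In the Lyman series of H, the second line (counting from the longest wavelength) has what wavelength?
102.52 nm

The lines of a series are numbered from the longest wavelength (smallest ΔE) outward; the second line is the transition from n = n_f + 2 to n_f.
The Lyman series has all transitions ending at n_f = 1.

For H, the second line (β-line) is the jump from n = 3 to n = 1:
E_3 = -13.6057 / 3² = -1.51174 eV
E_1 = -13.6057 / 1² = -13.60570 eV
ΔE = E_3 - E_1 = 12.09396 eV

λ = hc/E = 1239.84 eV·nm / 12.09396 eV
λ = 102.52 nm

This is the β-line of the Lyman series in H.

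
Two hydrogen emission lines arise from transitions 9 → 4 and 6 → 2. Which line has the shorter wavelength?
6 → 2

Calculate the energy for each transition:

Transition 9 → 4:
ΔE₁ = |E_4 - E_9| = |-13.6057/4² - (-13.6057/9²)|
ΔE₁ = |-0.8503562500 - (-0.1679716049)| = 0.6823846 eV

Transition 6 → 2:
ΔE₂ = |E_2 - E_6| = |-13.6057/2² - (-13.6057/6²)|
ΔE₂ = |-3.4014250000 - (-0.3779361111)| = 3.0234889 eV

Since 3.0234889 eV > 0.6823846 eV, the transition 6 → 2 emits the more energetic photon.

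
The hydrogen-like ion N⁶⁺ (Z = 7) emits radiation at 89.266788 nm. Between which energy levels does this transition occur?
n = 12 → n = 6

First, find the photon energy from the wavelength (hc = 1239.84 eV·nm):
E = hc/λ = 1239.84 eV·nm / 89.266788 nm = 13.889152 eV

The energy levels of N⁶⁺ satisfy E_n = -13.6057 × 7² / n² eV, so an emission n_i → n_f releases
ΔE = 13.6057 × 7² × (1/n_f² − 1/n_i²) eV.

Setting ΔE equal to the photon energy:
1/n_f² − 1/n_i² = 13.889152 / (13.6057 × 7²) = 0.020833333

Since 1/n_i² must be positive, we need 1/n_f² > 0.020833333, i.e. n_f ≤ 6. For each allowed n_f, solve n_i = (1/n_f² − 0.020833333)^(−1/2) and check whether it is a whole number:
  n_f = 1: 1/n_i² = 1.000000000 − 0.020833333 = 0.979166667 → n_i = 1.011  (not an integer) ✗
  n_f = 2: 1/n_i² = 0.250000000 − 0.020833333 = 0.229166667 → n_i = 2.089  (not an integer) ✗
  n_f = 3: 1/n_i² = 0.111111111 − 0.020833333 = 0.090277778 → n_i = 3.328  (not an integer) ✗
  n_f = 4: 1/n_i² = 0.062500000 − 0.020833333 = 0.041666667 → n_i = 4.899  (not an integer) ✗
  n_f = 5: 1/n_i² = 0.040000000 − 0.020833333 = 0.019166667 → n_i = 7.223  (not an integer) ✗
  n_f = 6: 1/n_i² = 0.027777778 − 0.020833333 = 0.006944445 → n_i = 12.000  → integer, n_i = 12 ✓

Only n_f = 6 gives an integer upper level, n_i = 12.

The transition is from n = 12 to n = 6 (emission).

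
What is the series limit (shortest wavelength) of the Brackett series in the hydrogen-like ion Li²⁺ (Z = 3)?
162.00269 nm

The series limit corresponds to the transition from n = ∞ to n = 4.
This is the highest energy (shortest wavelength) transition in the Brackett series.

E_∞ = 0 eV
E_4 = -13.6057 × 3² / 4² = -7.653206250 eV

Energy at series limit:
ΔE = E_∞ - E_4 = 0 - (-7.653206250) = 7.653206250 eV
λ = hc/E = 1239.84 eV·nm / 7.653206250 eV = 162.00269 nm

This energy equals the ionization energy from the n = 4 state of Li²⁺.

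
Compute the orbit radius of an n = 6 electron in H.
1.905038 nm (or 19.050380 Å)

The Bohr radius formula is:
r_n = n² a₀ / Z

where a₀ = 0.052917721 nm is the Bohr radius.

For H (Z = 1) at n = 6:
r_6 = 6² × 0.052917721 nm / 1
r_6 = 36 × 0.052917721 nm / 1
r_6 = 1.9050380 nm / 1
r_6 = 1.905038 nm

The electron orbits at approximately 1.905038 nm from the nucleus.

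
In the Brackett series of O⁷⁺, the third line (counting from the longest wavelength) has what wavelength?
33.827266 nm

The lines of a series are numbered from the longest wavelength (smallest ΔE) outward; the third line is the transition from n = n_f + 3 to n_f.
The Brackett series has all transitions ending at n_f = 4.

For O⁷⁺ (Z = 8), the third line (γ-line) is the jump from n = 7 to n = 4:
E_7 = -13.6057 × 8² / 7² = -17.77071020 eV
E_4 = -13.6057 × 8² / 4² = -54.42280000 eV
ΔE = E_7 - E_4 = 36.65208980 eV

λ = hc/E = 1239.84 eV·nm / 36.65208980 eV
λ = 33.827266 nm

This is the γ-line of the Brackett series in O⁷⁺.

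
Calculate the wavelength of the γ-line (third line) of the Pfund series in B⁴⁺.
149.54 nm

The lines of a series are numbered from the longest wavelength (smallest ΔE) outward; the third line is the transition from n = n_f + 3 to n_f.
The Pfund series has all transitions ending at n_f = 5.

For B⁴⁺ (Z = 5), the third line (γ-line) is the jump from n = 8 to n = 5:
E_8 = -13.6057 × 5² / 8² = -5.314727 eV
E_5 = -13.6057 × 5² / 5² = -13.605700 eV
ΔE = E_8 - E_5 = 8.290973 eV

λ = hc/E = 1239.84 eV·nm / 8.290973 eV
λ = 149.54 nm

This is the γ-line of the Pfund series in B⁴⁺.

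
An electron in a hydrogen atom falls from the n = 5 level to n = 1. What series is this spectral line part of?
Lyman series

The spectral series in hydrogen are named based on the final (lower) energy level:
- Lyman series: n_final = 1 (ultraviolet)
- Balmer series: n_final = 2 (visible/near-UV)
- Paschen series: n_final = 3 (infrared)
- Brackett series: n_final = 4 (infrared)
- Pfund series: n_final = 5 (far infrared)

Since this transition ends at n = 1, it belongs to the Lyman series.

For reference, this 5 → 1 line has photon energy
ΔE = 13.6057 eV × (1/1² - 1/5²) = 13.06147200 eV,
corresponding to wavelength λ = hc/ΔE = 1239.84 eV·nm / 13.06147200 eV = 94.923451 nm in the ultraviolet region.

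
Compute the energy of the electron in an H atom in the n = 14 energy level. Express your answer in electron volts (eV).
-0.0694 eV

The energy levels of a hydrogen-like atom are given by:
E_n = -13.6057 eV / n²

For n = 14:
E_14 = -13.6057 eV / 14²
E_14 = -13.6057 eV / 196
E_14 = -0.0694 eV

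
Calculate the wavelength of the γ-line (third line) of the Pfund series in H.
3738.52362 nm

The lines of a series are numbered from the longest wavelength (smallest ΔE) outward; the third line is the transition from n = n_f + 3 to n_f.
The Pfund series has all transitions ending at n_f = 5.

For H, the third line (γ-line) is the jump from n = 8 to n = 5:
E_8 = -13.6057 / 8² = -0.21258906250 eV
E_5 = -13.6057 / 5² = -0.54422800000 eV
ΔE = E_8 - E_5 = 0.33163893750 eV

λ = hc/E = 1239.84 eV·nm / 0.33163893750 eV
λ = 3738.52362 nm

This is the γ-line of the Pfund series in H.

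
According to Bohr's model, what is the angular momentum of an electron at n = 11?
1.16e-33 J·s (or 11ℏ)

In the Bohr model, angular momentum is quantized:
L = nℏ

where ℏ = h/(2π) = 1.0546e-34 J·s

For n = 11:
L = 11 × 1.0546e-34 J·s
L = 1.16e-33 J·s

This can also be written as L = 11ℏ.
The angular momentum is an integer multiple of the reduced Planck constant.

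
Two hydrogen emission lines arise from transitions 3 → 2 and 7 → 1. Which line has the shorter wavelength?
7 → 1

Calculate the energy for each transition:

Transition 3 → 2:
ΔE₁ = |E_2 - E_3| = |-13.6057/2² - (-13.6057/3²)|
ΔE₁ = |-3.4014250000 - (-1.5117444444)| = 1.8896806 eV

Transition 7 → 1:
ΔE₂ = |E_1 - E_7| = |-13.6057/1² - (-13.6057/7²)|
ΔE₂ = |-13.6057000000 - (-0.2776673469)| = 13.3280327 eV

Since 13.3280327 eV > 1.8896806 eV, the transition 7 → 1 emits the more energetic photon.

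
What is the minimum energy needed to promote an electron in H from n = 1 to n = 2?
10.204 eV

The energy levels of a hydrogen-like atom are E_n = -13.6057 eV / n².

Energy at n = 1: E_1 = -13.6057 / 1² = -13.605700 eV
Energy at n = 2: E_2 = -13.6057 / 2² = -3.401425 eV

The excitation energy is the difference:
ΔE = E_2 - E_1
ΔE = -3.401425 - (-13.605700)
ΔE = 10.204 eV

Since this is positive, energy must be absorbed (photon absorption).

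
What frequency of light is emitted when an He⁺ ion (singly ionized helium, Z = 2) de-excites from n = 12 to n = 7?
1.77174e+14 Hz

First, find the transition energy:
E_12 = -13.6057 × 2² / 12² = -0.377936111 eV
E_7 = -13.6057 × 2² / 7² = -1.110669388 eV
|ΔE| = |E_7 - E_12| = 0.732733277 eV

Convert to Joules: E = 0.732733277 eV × (1.602177 × 10⁻¹⁹ J/eV) = 1.1739684e-19 J

Using E = hf:
f = E/h = 1.1739684e-19 J / (6.62607 × 10⁻³⁴ J·s)
f = 1.77174e+14 Hz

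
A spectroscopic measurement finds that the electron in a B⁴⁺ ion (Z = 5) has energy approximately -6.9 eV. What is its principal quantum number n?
n = 7

The exact energy levels follow E_n = -13.6057 Z² / n² eV with Z = 5.

The measured value (-6.9 eV) is reported to only 2 significant figures, so we must test candidate n values and see which one matches to that precision.

Candidate energies:
  n = 5:  E = -13.6057 × 5² / 5² = -13.605700 eV
  n = 6:  E = -13.6057 × 5² / 6² = -9.448403 eV
  n = 7:  E = -13.6057 × 5² / 7² = -6.941684 eV  ← matches
  n = 8:  E = -13.6057 × 5² / 8² = -5.314727 eV
  n = 9:  E = -13.6057 × 5² / 9² = -4.199290 eV

Checking against the measurement of -6.9 eV (2 sig figs), only n = 7 agrees:
E_7 = -6.941684 eV, which rounds to -6.9 eV ✓

Therefore n = 7.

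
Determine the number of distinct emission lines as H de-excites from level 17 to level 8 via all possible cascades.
45

The electron can occupy levels n = 8, 9, ..., 17 during de-excitation — that is m = 17 - 8 + 1 = 10 distinct levels.

The number of distinct spectral lines equals the number of ways to choose 2 of these m levels (each pair gives one possible emission transition):

Number of lines = m(m-1)/2 = 10×9/2 = 45

These correspond to all possible transitions between the 10 levels:
17 → 16, 17 → 15, 17 → 14, 17 → 13, 17 → 12, 17 → 11, 17 → 10, 17 → 9...

Each transition produces a photon with a unique energy (and thus wavelength). This count does not depend on Z.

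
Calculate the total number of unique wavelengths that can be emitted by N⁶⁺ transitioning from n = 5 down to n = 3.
3

The electron can occupy levels n = 3, 4, ..., 5 during de-excitation — that is m = 5 - 3 + 1 = 3 distinct levels.

The number of distinct spectral lines equals the number of ways to choose 2 of these m levels (each pair gives one possible emission transition):

Number of lines = m(m-1)/2 = 3×2/2 = 3

These correspond to all possible transitions between the 3 levels:
5 → 4, 5 → 3, 4 → 3

Each transition produces a photon with a unique energy (and thus wavelength). This count does not depend on Z.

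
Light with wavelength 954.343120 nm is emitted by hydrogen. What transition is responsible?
n = 8 → n = 3

First, find the photon energy from the wavelength (hc = 1239.84 eV·nm):
E = hc/λ = 1239.84 eV·nm / 954.343120 nm = 1.2991554 eV

The energy levels of hydrogen satisfy E_n = -13.6057 / n² eV, so an emission n_i → n_f releases
ΔE = 13.6057 × (1/n_f² − 1/n_i²) eV.

Setting ΔE equal to the photon energy:
1/n_f² − 1/n_i² = 1.2991554 / 13.6057 = 0.095486112

Since 1/n_i² must be positive, we need 1/n_f² > 0.095486112, i.e. n_f ≤ 3. For each allowed n_f, solve n_i = (1/n_f² − 0.095486112)^(−1/2) and check whether it is a whole number:
  n_f = 1: 1/n_i² = 1.000000000 − 0.095486112 = 0.904513888 → n_i = 1.051  (not an integer) ✗
  n_f = 2: 1/n_i² = 0.250000000 − 0.095486112 = 0.154513888 → n_i = 2.544  (not an integer) ✗
  n_f = 3: 1/n_i² = 0.111111111 − 0.095486112 = 0.015624999 → n_i = 8.000  → integer, n_i = 8 ✓

Only n_f = 3 gives an integer upper level, n_i = 8.

The transition is from n = 8 to n = 3 (emission).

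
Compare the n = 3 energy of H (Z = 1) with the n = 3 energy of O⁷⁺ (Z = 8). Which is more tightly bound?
O⁷⁺ at n = 3 (E = -96.7516 eV)

Using E_n = -13.6057 Z² / n² eV:

H (Z = 1) at n = 3:
E = -13.6057 × 1² / 3² = -13.6057 × 1 / 9 = -1.5117444 eV

O⁷⁺ (Z = 8) at n = 3:
E = -13.6057 × 8² / 3² = -13.6057 × 64 / 9 = -96.7516444 eV

Since -96.7516444 eV < -1.5117444 eV,
O⁷⁺ at n = 3 is more tightly bound (requires more energy to ionize).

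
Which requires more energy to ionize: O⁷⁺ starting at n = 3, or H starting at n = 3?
O⁷⁺ at n = 3 (E = -96.7516 eV)

Using E_n = -13.6057 Z² / n² eV:

O⁷⁺ (Z = 8) at n = 3:
E = -13.6057 × 8² / 3² = -13.6057 × 64 / 9 = -96.7516444 eV

H (Z = 1) at n = 3:
E = -13.6057 × 1² / 3² = -13.6057 × 1 / 9 = -1.5117444 eV

Since -96.7516444 eV < -1.5117444 eV,
O⁷⁺ at n = 3 is more tightly bound (requires more energy to ionize).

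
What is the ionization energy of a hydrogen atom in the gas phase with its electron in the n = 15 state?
0.06 eV

The ionization energy is the energy needed to remove the electron completely (n → ∞).

For hydrogen, E_n = -13.6057 eV / n².

At n = 15: E_15 = -13.6057 / 15² = -0.06047 eV
At n = ∞: E_∞ = 0 eV

Ionization energy = E_∞ - E_15 = 0 - (-0.06047) = 0.06047 eV
Ionization energy ≈ 0.06 eV

This is also called the binding energy of the electron in state n = 15.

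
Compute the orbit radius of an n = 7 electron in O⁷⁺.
0.324121 nm (or 3.241210 Å)

The Bohr radius formula is:
r_n = n² a₀ / Z

where a₀ = 0.052917721 nm is the Bohr radius.

For O⁷⁺ (Z = 8) at n = 7:
r_7 = 7² × 0.052917721 nm / 8
r_7 = 49 × 0.052917721 nm / 8
r_7 = 2.5929683 nm / 8
r_7 = 0.324121 nm

The electron orbits at approximately 0.324121 nm from the nucleus.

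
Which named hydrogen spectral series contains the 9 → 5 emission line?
Pfund series

The spectral series in hydrogen are named based on the final (lower) energy level:
- Lyman series: n_final = 1 (ultraviolet)
- Balmer series: n_final = 2 (visible/near-UV)
- Paschen series: n_final = 3 (infrared)
- Brackett series: n_final = 4 (infrared)
- Pfund series: n_final = 5 (far infrared)

Since this transition ends at n = 5, it belongs to the Pfund series.

For reference, this 9 → 5 line has photon energy
ΔE = 13.6057 eV × (1/5² - 1/9²) = 0.37625639506 eV,
corresponding to wavelength λ = hc/ΔE = 1239.84 eV·nm / 0.37625639506 eV = 3295.19981 nm in the far infrared region.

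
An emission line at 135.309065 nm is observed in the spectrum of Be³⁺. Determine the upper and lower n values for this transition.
n = 7 → n = 4

First, find the photon energy from the wavelength (hc = 1239.84 eV·nm):
E = hc/λ = 1239.84 eV·nm / 135.309065 nm = 9.1630224 eV

The energy levels of Be³⁺ satisfy E_n = -13.6057 × 4² / n² eV, so an emission n_i → n_f releases
ΔE = 13.6057 × 4² × (1/n_f² − 1/n_i²) eV.

Setting ΔE equal to the photon energy:
1/n_f² − 1/n_i² = 9.1630224 / (13.6057 × 4²) = 0.042091837

Since 1/n_i² must be positive, we need 1/n_f² > 0.042091837, i.e. n_f ≤ 4. For each allowed n_f, solve n_i = (1/n_f² − 0.042091837)^(−1/2) and check whether it is a whole number:
  n_f = 1: 1/n_i² = 1.000000000 − 0.042091837 = 0.957908163 → n_i = 1.022  (not an integer) ✗
  n_f = 2: 1/n_i² = 0.250000000 − 0.042091837 = 0.207908163 → n_i = 2.193  (not an integer) ✗
  n_f = 3: 1/n_i² = 0.111111111 − 0.042091837 = 0.069019274 → n_i = 3.806  (not an integer) ✗
  n_f = 4: 1/n_i² = 0.062500000 − 0.042091837 = 0.020408163 → n_i = 7.000  → integer, n_i = 7 ✓

Only n_f = 4 gives an integer upper level, n_i = 7.

The transition is from n = 7 to n = 4 (emission).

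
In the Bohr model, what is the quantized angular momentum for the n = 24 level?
2.53097e-33 J·s (or 24ℏ)

In the Bohr model, angular momentum is quantized:
L = nℏ

where ℏ = h/(2π) = 1.0545718e-34 J·s

For n = 24:
L = 24 × 1.0545718e-34 J·s
L = 2.53097e-33 J·s

This can also be written as L = 24ℏ.
The angular momentum is an integer multiple of the reduced Planck constant.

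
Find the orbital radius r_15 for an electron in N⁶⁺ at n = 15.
1.7009 nm (or 17.0093 Å)

The Bohr radius formula is:
r_n = n² a₀ / Z

where a₀ = 0.0529177 nm is the Bohr radius.

For N⁶⁺ (Z = 7) at n = 15:
r_15 = 15² × 0.0529177 nm / 7
r_15 = 225 × 0.0529177 nm / 7
r_15 = 11.90648 nm / 7
r_15 = 1.7009 nm

The electron orbits at approximately 1.7009 nm from the nucleus.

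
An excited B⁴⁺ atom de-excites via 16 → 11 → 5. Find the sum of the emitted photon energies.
12.27702 eV

The energy levels of B⁴⁺ are E_n = -13.6057 × 5² / n² eV.

First transition (16 → 11):
ΔE₁ = |E_11 - E_16|
ΔE₁ = |-2.81109504132 - (-1.32868164063)| = 1.48241340 eV

Second transition (11 → 5):
ΔE₂ = |E_5 - E_11|
ΔE₂ = |-13.60570000000 - (-2.81109504132)| = 10.79460496 eV

Total energy released:
E_total = ΔE₁ + ΔE₂ = 1.48241340 + 10.79460496 = 12.27702 eV

Note: This equals the direct transition 16 → 5: 12.27702 eV ✓
Energy is conserved regardless of the path taken.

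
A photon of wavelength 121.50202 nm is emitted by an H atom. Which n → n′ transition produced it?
n = 2 → n = 1

First, find the photon energy from the wavelength (hc = 1239.84 eV·nm):
E = hc/λ = 1239.84 eV·nm / 121.50202 nm = 10.204275 eV

The energy levels of hydrogen satisfy E_n = -13.6057 / n² eV, so an emission n_i → n_f releases
ΔE = 13.6057 × (1/n_f² − 1/n_i²) eV.

Setting ΔE equal to the photon energy:
1/n_f² − 1/n_i² = 10.204275 / 13.6057 = 0.75000000

Since 1/n_i² must be positive, we need 1/n_f² > 0.75000000, i.e. n_f ≤ 1. For each allowed n_f, solve n_i = (1/n_f² − 0.75000000)^(−1/2) and check whether it is a whole number:
  n_f = 1: 1/n_i² = 1.00000000 − 0.75000000 = 0.25000000 → n_i = 2.000  → integer, n_i = 2 ✓

Only n_f = 1 gives an integer upper level, n_i = 2.

The transition is from n = 2 to n = 1 (emission).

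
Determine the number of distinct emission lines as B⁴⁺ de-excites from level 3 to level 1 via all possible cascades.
3

The electron can occupy levels n = 1, 2, ..., 3 during de-excitation — that is m = 3 - 1 + 1 = 3 distinct levels.

The number of distinct spectral lines equals the number of ways to choose 2 of these m levels (each pair gives one possible emission transition):

Number of lines = m(m-1)/2 = 3×2/2 = 3

These correspond to all possible transitions between the 3 levels:
3 → 2, 3 → 1, 2 → 1

Each transition produces a photon with a unique energy (and thus wavelength). This count does not depend on Z.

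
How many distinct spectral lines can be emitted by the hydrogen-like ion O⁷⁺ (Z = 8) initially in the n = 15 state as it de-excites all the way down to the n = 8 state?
28

The electron can occupy levels n = 8, 9, ..., 15 during de-excitation — that is m = 15 - 8 + 1 = 8 distinct levels.

The number of distinct spectral lines equals the number of ways to choose 2 of these m levels (each pair gives one possible emission transition):

Number of lines = m(m-1)/2 = 8×7/2 = 28

These correspond to all possible transitions between the 8 levels:
15 → 14, 15 → 13, 15 → 12, 15 → 11, 15 → 10, 15 → 9, 15 → 8, 14 → 13...

Each transition produces a photon with a unique energy (and thus wavelength). This count does not depend on Z.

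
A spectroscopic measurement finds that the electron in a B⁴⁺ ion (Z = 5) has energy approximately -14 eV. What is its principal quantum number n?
n = 5

The exact energy levels follow E_n = -13.6057 Z² / n² eV with Z = 5.

The measured value (-14 eV) is reported to only 2 significant figures, so we must test candidate n values and see which one matches to that precision.

Candidate energies:
  n = 3:  E = -13.6057 × 5² / 3² = -37.79361 eV
  n = 4:  E = -13.6057 × 5² / 4² = -21.25891 eV
  n = 5:  E = -13.6057 × 5² / 5² = -13.60570 eV  ← matches
  n = 6:  E = -13.6057 × 5² / 6² = -9.44840 eV
  n = 7:  E = -13.6057 × 5² / 7² = -6.94168 eV

Checking against the measurement of -14 eV (2 sig figs), only n = 5 agrees:
E_5 = -13.60570 eV, which rounds to -14 eV ✓

Therefore n = 5.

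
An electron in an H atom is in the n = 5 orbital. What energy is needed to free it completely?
0.544 eV

The ionization energy is the energy needed to remove the electron completely (n → ∞).

For hydrogen, E_n = -13.6057 eV / n².

At n = 5: E_5 = -13.6057 / 5² = -0.544228 eV
At n = ∞: E_∞ = 0 eV

Ionization energy = E_∞ - E_5 = 0 - (-0.544228) = 0.544228 eV
Ionization energy ≈ 0.544 eV

This is also called the binding energy of the electron in state n = 5.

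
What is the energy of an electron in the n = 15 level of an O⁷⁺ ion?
-3.87007 eV

For hydrogen-like ions, the energy levels scale with Z²:
E_n = -13.6057 Z² / n² eV

For O⁷⁺ (Z = 8) at n = 15:
E_15 = -13.6057 × 8² / 15²
E_15 = -13.6057 × 64 / 225
E_15 = -870.7648 / 225
E_15 = -3.87007 eV

The energy is 64 times more negative than hydrogen at the same n due to the stronger nuclear charge.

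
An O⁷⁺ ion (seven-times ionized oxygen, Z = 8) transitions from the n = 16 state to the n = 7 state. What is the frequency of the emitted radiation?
3.47448e+15 Hz

First, find the transition energy:
E_16 = -13.6057 × 8² / 16² = -3.4014250 eV
E_7 = -13.6057 × 8² / 7² = -17.7707102 eV
|ΔE| = |E_7 - E_16| = 14.3692852 eV

Convert to Joules: E = 14.3692852 eV × (1.602177 × 10⁻¹⁹ J/eV) = 2.3022138e-18 J

Using E = hf:
f = E/h = 2.3022138e-18 J / (6.62607 × 10⁻³⁴ J·s)
f = 3.47448e+15 Hz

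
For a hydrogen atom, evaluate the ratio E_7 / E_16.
5.22

Using E_n = -13.6057 Z² / n² eV with Z = 1:

E_7 = -13.6057 / 7² = -13.6057 / 49 = -0.27766735 eV
E_16 = -13.6057 / 16² = -13.6057 / 256 = -0.05314727 eV

The ratio is:
E_7/E_16 = (-0.27766735) / (-0.05314727)
E_7/E_16 = (-13.6057/49) / (-13.6057/256)
E_7/E_16 = 256/49
E_7/E_16 = 5.22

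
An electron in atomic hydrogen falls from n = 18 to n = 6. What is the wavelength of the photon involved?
3690.62 nm

First, find the transition energy using E_n = -13.6057 / n² eV:
E_18 = -13.6057 / 18² = -0.04199290 eV
E_6 = -13.6057 / 6² = -0.37793611 eV

Photon energy: |ΔE| = |E_6 - E_18| = 0.33594321 eV

Convert to wavelength using E = hc/λ with hc = 1239.84 eV·nm:
λ = hc/E = 1239.84 eV·nm / 0.33594321 eV
λ = 3690.62 nm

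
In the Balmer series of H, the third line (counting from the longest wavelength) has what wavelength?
433.94 nm

The lines of a series are numbered from the longest wavelength (smallest ΔE) outward; the third line is the transition from n = n_f + 3 to n_f.
The Balmer series has all transitions ending at n_f = 2.

For H, the third line (γ-line) is the jump from n = 5 to n = 2:
E_5 = -13.6057 / 5² = -0.544228 eV
E_2 = -13.6057 / 2² = -3.401425 eV
ΔE = E_5 - E_2 = 2.857197 eV

λ = hc/E = 1239.84 eV·nm / 2.857197 eV
λ = 433.94 nm

This is the γ-line of the Balmer series in H.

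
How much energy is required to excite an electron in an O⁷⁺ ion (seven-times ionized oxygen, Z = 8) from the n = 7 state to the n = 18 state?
15.083 eV

The energy levels of a hydrogen-like atom are E_n = -13.6057 Z² eV / n².

Energy at n = 7: E_7 = -13.6057 × 8² / 7² = -17.770710 eV
Energy at n = 18: E_18 = -13.6057 × 8² / 18² = -2.687546 eV

The excitation energy is the difference:
ΔE = E_18 - E_7
ΔE = -2.687546 - (-17.770710)
ΔE = 15.083 eV

Since this is positive, energy must be absorbed (photon absorption).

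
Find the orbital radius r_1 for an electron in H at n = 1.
0.05292 nm (or 0.52918 Å)

The Bohr radius formula is:
r_n = n² a₀ / Z

where a₀ = 0.05291772 nm is the Bohr radius.

For H (Z = 1) at n = 1:
r_1 = 1² × 0.05291772 nm / 1
r_1 = 1 × 0.05291772 nm / 1
r_1 = 0.052918 nm / 1
r_1 = 0.05292 nm

The electron orbits at approximately 0.05292 nm from the nucleus.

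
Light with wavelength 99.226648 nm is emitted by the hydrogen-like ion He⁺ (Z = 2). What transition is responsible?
n = 7 → n = 2

First, find the photon energy from the wavelength (hc = 1239.84 eV·nm):
E = hc/λ = 1239.84 eV·nm / 99.226648 nm = 12.495031 eV

The energy levels of He⁺ satisfy E_n = -13.6057 × 2² / n² eV, so an emission n_i → n_f releases
ΔE = 13.6057 × 2² × (1/n_f² − 1/n_i²) eV.

Setting ΔE equal to the photon energy:
1/n_f² − 1/n_i² = 12.495031 / (13.6057 × 2²) = 0.22959184

Since 1/n_i² must be positive, we need 1/n_f² > 0.22959184, i.e. n_f ≤ 2. For each allowed n_f, solve n_i = (1/n_f² − 0.22959184)^(−1/2) and check whether it is a whole number:
  n_f = 1: 1/n_i² = 1.00000000 − 0.22959184 = 0.77040816 → n_i = 1.139  (not an integer) ✗
  n_f = 2: 1/n_i² = 0.25000000 − 0.22959184 = 0.02040816 → n_i = 7.000  → integer, n_i = 7 ✓

Only n_f = 2 gives an integer upper level, n_i = 7.

The transition is from n = 7 to n = 2 (emission).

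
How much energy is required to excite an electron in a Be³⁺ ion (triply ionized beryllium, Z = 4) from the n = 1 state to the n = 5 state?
208.984 eV

The energy levels of a hydrogen-like atom are E_n = -13.6057 Z² eV / n².

Energy at n = 1: E_1 = -13.6057 × 4² / 1² = -217.691200 eV
Energy at n = 5: E_5 = -13.6057 × 4² / 5² = -8.707648 eV

The excitation energy is the difference:
ΔE = E_5 - E_1
ΔE = -8.707648 - (-217.691200)
ΔE = 208.984 eV

Since this is positive, energy must be absorbed (photon absorption).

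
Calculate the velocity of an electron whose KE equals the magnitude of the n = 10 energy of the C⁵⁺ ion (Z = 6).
1.31262e+06 m/s (or 0.438% of c)

The binding energy at n = 10 for C⁵⁺ is:
E_10 = -13.6057 × 6²/10² = -4.89805200 eV
|E_10| = 4.89805200 eV

Convert to Joules:
KE = 4.89805200 eV × (1.602177 × 10⁻¹⁹ J/eV) = 7.8475463e-19 J

Using KE = ½mv²:
v = √(2·KE/m_e)
v = √(2 × 7.8475463e-19 J / 9.10938 × 10⁻³¹ kg)
v = 1.31262e+06 m/s

This is approximately 0.438% the speed of light.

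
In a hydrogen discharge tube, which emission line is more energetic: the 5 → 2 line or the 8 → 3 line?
5 → 2

Calculate the energy for each transition:

Transition 5 → 2:
ΔE₁ = |E_2 - E_5| = |-13.6057/2² - (-13.6057/5²)|
ΔE₁ = |-3.40142500 - (-0.54422800)| = 2.85720 eV

Transition 8 → 3:
ΔE₂ = |E_3 - E_8| = |-13.6057/3² - (-13.6057/8²)|
ΔE₂ = |-1.51174444 - (-0.21258906)| = 1.29916 eV

Since 2.85720 eV > 1.29916 eV, the transition 5 → 2 emits the more energetic photon.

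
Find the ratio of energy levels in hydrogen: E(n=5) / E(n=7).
1.9600

Using E_n = -13.6057 Z² / n² eV with Z = 1:

E_5 = -13.6057 / 5² = -13.6057 / 25 = -0.5442280000 eV
E_7 = -13.6057 / 7² = -13.6057 / 49 = -0.2776673469 eV

The ratio is:
E_5/E_7 = (-0.5442280000) / (-0.2776673469)
E_5/E_7 = (-13.6057/25) / (-13.6057/49)
E_5/E_7 = 49/25
E_5/E_7 = 1.9600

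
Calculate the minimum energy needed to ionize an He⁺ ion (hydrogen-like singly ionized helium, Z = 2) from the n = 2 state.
13.61 eV

The ionization energy is the energy needed to remove the electron completely (n → ∞).

For a hydrogen-like ion with Z = 2, E_n = -13.6057 Z² / n² eV.

At n = 2: E_2 = -13.6057 × 2² / 2² = -13.60570 eV
At n = ∞: E_∞ = 0 eV

Ionization energy = E_∞ - E_2 = 0 - (-13.60570) = 13.60570 eV
Ionization energy ≈ 13.61 eV

This is also called the binding energy of the electron in state n = 2.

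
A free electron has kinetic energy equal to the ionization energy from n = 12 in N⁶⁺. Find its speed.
1.28e+06 m/s (or 0.42568% of c)

The binding energy at n = 12 for N⁶⁺ is:
E_12 = -13.6057 × 7²/12² = -4.6297174 eV
|E_12| = 4.6297174 eV

Convert to Joules:
KE = 4.6297174 eV × (1.602177 × 10⁻¹⁹ J/eV) = 7.4176e-19 J

Using KE = ½mv²:
v = √(2·KE/m_e)
v = √(2 × 7.4176e-19 J / 9.10938 × 10⁻³¹ kg)
v = 1.28e+06 m/s

This is approximately 0.42568% the speed of light.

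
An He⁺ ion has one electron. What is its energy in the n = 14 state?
-0.277667 eV

For hydrogen-like ions, the energy levels scale with Z²:
E_n = -13.6057 Z² / n² eV

For He⁺ (Z = 2) at n = 14:
E_14 = -13.6057 × 2² / 14²
E_14 = -13.6057 × 4 / 196
E_14 = -54.4228 / 196
E_14 = -0.277667 eV

The energy is 4 times more negative than hydrogen at the same n due to the stronger nuclear charge.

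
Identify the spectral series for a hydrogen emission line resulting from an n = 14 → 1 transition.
Lyman series

The spectral series in hydrogen are named based on the final (lower) energy level:
- Lyman series: n_final = 1 (ultraviolet)
- Balmer series: n_final = 2 (visible/near-UV)
- Paschen series: n_final = 3 (infrared)
- Brackett series: n_final = 4 (infrared)
- Pfund series: n_final = 5 (far infrared)

Since this transition ends at n = 1, it belongs to the Lyman series.

For reference, this 14 → 1 line has photon energy
ΔE = 13.6057 eV × (1/1² - 1/14²) = 13.53628316 eV,
corresponding to wavelength λ = hc/ΔE = 1239.84 eV·nm / 13.53628316 eV = 91.593829 nm in the ultraviolet region.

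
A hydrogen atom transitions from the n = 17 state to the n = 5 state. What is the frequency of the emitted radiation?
1.202e+14 Hz

First, find the transition energy:
E_17 = -13.6057 / 17² = -0.0470785 eV
E_5 = -13.6057 / 5² = -0.5442280 eV
|ΔE| = |E_5 - E_17| = 0.4971495 eV

Convert to Joules: E = 0.4971495 eV × (1.602177 × 10⁻¹⁹ J/eV) = 7.96521e-20 J

Using E = hf:
f = E/h = 7.96521e-20 J / (6.62607 × 10⁻³⁴ J·s)
f = 1.202e+14 Hz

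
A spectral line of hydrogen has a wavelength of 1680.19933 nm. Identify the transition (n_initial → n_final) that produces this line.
n = 11 → n = 4

First, find the photon energy from the wavelength (hc = 1239.84 eV·nm):
E = hc/λ = 1239.84 eV·nm / 1680.19933 nm = 0.73791245 eV

The energy levels of hydrogen satisfy E_n = -13.6057 / n² eV, so an emission n_i → n_f releases
ΔE = 13.6057 × (1/n_f² − 1/n_i²) eV.

Setting ΔE equal to the photon energy:
1/n_f² − 1/n_i² = 0.73791245 / 13.6057 = 0.054235537

Since 1/n_i² must be positive, we need 1/n_f² > 0.054235537, i.e. n_f ≤ 4. For each allowed n_f, solve n_i = (1/n_f² − 0.054235537)^(−1/2) and check whether it is a whole number:
  n_f = 1: 1/n_i² = 1.000000000 − 0.054235537 = 0.945764463 → n_i = 1.028  (not an integer) ✗
  n_f = 2: 1/n_i² = 0.250000000 − 0.054235537 = 0.195764463 → n_i = 2.260  (not an integer) ✗
  n_f = 3: 1/n_i² = 0.111111111 − 0.054235537 = 0.056875574 → n_i = 4.193  (not an integer) ✗
  n_f = 4: 1/n_i² = 0.062500000 − 0.054235537 = 0.008264463 → n_i = 11.000  → integer, n_i = 11 ✓

Only n_f = 4 gives an integer upper level, n_i = 11.

The transition is from n = 11 to n = 4 (emission).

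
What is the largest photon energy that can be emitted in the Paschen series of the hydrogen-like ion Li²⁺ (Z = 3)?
13.605700 eV

The series limit corresponds to the transition from n = ∞ to n = 3.
This is the highest energy (shortest wavelength) transition in the Paschen series.

E_∞ = 0 eV
E_3 = -13.6057 × 3² / 3² = -13.605700 eV

Energy at series limit:
ΔE = E_∞ - E_3 = 0 - (-13.605700) = 13.605700 eV

This energy equals the ionization energy from the n = 3 state of Li²⁺.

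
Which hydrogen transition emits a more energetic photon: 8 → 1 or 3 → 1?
8 → 1

Calculate the energy for each transition:

Transition 8 → 1:
ΔE₁ = |E_1 - E_8| = |-13.6057/1² - (-13.6057/8²)|
ΔE₁ = |-13.6057000000 - (-0.2125890625)| = 13.3931109 eV

Transition 3 → 1:
ΔE₂ = |E_1 - E_3| = |-13.6057/1² - (-13.6057/3²)|
ΔE₂ = |-13.6057000000 - (-1.5117444444)| = 12.0939556 eV

Since 13.3931109 eV > 12.0939556 eV, the transition 8 → 1 emits the more energetic photon.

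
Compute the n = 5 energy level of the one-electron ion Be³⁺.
-8.7076 eV

For hydrogen-like ions, the energy levels scale with Z²:
E_n = -13.6057 Z² / n² eV

For Be³⁺ (Z = 4) at n = 5:
E_5 = -13.6057 × 4² / 5²
E_5 = -13.6057 × 16 / 25
E_5 = -217.6912 / 25
E_5 = -8.7076 eV

The energy is 16 times more negative than hydrogen at the same n due to the stronger nuclear charge.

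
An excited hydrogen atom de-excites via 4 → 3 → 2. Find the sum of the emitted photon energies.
2.55 eV

The energy levels of hydrogen are E_n = -13.6057 / n² eV.

First transition (4 → 3):
ΔE₁ = |E_3 - E_4|
ΔE₁ = |-1.51174444 - (-0.85035625)| = 0.66139 eV

Second transition (3 → 2):
ΔE₂ = |E_2 - E_3|
ΔE₂ = |-3.40142500 - (-1.51174444)| = 1.88968 eV

Total energy released:
E_total = ΔE₁ + ΔE₂ = 0.66139 + 1.88968 = 2.55 eV

Note: This equals the direct transition 4 → 2: 2.55 eV ✓
Energy is conserved regardless of the path taken.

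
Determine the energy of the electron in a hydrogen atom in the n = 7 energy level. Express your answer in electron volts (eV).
-0.27767 eV

The energy levels of a hydrogen-like atom are given by:
E_n = -13.6057 eV / n²

For n = 7:
E_7 = -13.6057 eV / 7²
E_7 = -13.6057 eV / 49
E_7 = -0.27767 eV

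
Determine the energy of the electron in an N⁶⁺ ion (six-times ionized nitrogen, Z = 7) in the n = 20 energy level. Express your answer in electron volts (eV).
-1.6667 eV

The energy levels of a hydrogen-like atom are given by:
E_n = -13.6057 Z² / n² eV  (with Z = 7 for N⁶⁺)

For n = 20:
E_20 = -13.6057 × 7² / 20²
E_20 = -13.6057 × 49 / 400
E_20 = -1.6667 eV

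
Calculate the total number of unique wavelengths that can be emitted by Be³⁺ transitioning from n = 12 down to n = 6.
21

The electron can occupy levels n = 6, 7, ..., 12 during de-excitation — that is m = 12 - 6 + 1 = 7 distinct levels.

The number of distinct spectral lines equals the number of ways to choose 2 of these m levels (each pair gives one possible emission transition):

Number of lines = m(m-1)/2 = 7×6/2 = 21

These correspond to all possible transitions between the 7 levels:
12 → 11, 12 → 10, 12 → 9, 12 → 8, 12 → 7, 12 → 6, 11 → 10, 11 → 9...

Each transition produces a photon with a unique energy (and thus wavelength). This count does not depend on Z.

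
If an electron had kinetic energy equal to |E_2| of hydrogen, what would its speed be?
1.09e+06 m/s (or 0.364868% of c)

The binding energy at n = 2 for hydrogen is:
E_2 = -13.6057/2² = -3.40142500 eV
|E_2| = 3.40142500 eV

Convert to Joules:
KE = 3.40142500 eV × (1.602177 × 10⁻¹⁹ J/eV) = 5.4497e-19 J

Using KE = ½mv²:
v = √(2·KE/m_e)
v = √(2 × 5.4497e-19 J / 9.10938 × 10⁻³¹ kg)
v = 1.09e+06 m/s

This is approximately 0.364868% the speed of light.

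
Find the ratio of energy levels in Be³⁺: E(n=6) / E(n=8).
1.78

Using E_n = -13.6057 Z² / n² eV with Z = 4:

E_6 = -13.6057 × 4² / 6² = -217.6912 / 36 = -6.04697778 eV
E_8 = -13.6057 × 4² / 8² = -217.6912 / 64 = -3.40142500 eV

The ratio is:
E_6/E_8 = (-6.04697778) / (-3.40142500)
E_6/E_8 = (-217.6912/36) / (-217.6912/64)
E_6/E_8 = 64/36
E_6/E_8 = 1.78
(Note: the Z² factors cancel in the ratio.)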